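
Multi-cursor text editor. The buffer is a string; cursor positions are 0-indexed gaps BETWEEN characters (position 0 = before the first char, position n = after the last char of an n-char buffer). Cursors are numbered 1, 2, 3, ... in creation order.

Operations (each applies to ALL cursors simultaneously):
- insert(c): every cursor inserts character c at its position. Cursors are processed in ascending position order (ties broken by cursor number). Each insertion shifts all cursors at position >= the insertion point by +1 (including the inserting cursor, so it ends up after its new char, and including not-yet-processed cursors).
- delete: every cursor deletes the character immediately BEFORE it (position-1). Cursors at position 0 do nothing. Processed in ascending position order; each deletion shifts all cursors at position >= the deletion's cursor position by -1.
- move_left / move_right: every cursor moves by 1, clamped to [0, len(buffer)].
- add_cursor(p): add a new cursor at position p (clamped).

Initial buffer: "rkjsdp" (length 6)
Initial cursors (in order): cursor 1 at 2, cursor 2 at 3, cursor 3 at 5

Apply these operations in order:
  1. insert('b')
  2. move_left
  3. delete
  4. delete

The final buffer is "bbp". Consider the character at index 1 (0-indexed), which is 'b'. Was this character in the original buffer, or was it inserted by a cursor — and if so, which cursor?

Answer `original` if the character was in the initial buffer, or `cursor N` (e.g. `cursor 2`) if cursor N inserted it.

Answer: cursor 3

Derivation:
After op 1 (insert('b')): buffer="rkbjbsdbp" (len 9), cursors c1@3 c2@5 c3@8, authorship ..1.2..3.
After op 2 (move_left): buffer="rkbjbsdbp" (len 9), cursors c1@2 c2@4 c3@7, authorship ..1.2..3.
After op 3 (delete): buffer="rbbsbp" (len 6), cursors c1@1 c2@2 c3@4, authorship .12.3.
After op 4 (delete): buffer="bbp" (len 3), cursors c1@0 c2@0 c3@1, authorship 23.
Authorship (.=original, N=cursor N): 2 3 .
Index 1: author = 3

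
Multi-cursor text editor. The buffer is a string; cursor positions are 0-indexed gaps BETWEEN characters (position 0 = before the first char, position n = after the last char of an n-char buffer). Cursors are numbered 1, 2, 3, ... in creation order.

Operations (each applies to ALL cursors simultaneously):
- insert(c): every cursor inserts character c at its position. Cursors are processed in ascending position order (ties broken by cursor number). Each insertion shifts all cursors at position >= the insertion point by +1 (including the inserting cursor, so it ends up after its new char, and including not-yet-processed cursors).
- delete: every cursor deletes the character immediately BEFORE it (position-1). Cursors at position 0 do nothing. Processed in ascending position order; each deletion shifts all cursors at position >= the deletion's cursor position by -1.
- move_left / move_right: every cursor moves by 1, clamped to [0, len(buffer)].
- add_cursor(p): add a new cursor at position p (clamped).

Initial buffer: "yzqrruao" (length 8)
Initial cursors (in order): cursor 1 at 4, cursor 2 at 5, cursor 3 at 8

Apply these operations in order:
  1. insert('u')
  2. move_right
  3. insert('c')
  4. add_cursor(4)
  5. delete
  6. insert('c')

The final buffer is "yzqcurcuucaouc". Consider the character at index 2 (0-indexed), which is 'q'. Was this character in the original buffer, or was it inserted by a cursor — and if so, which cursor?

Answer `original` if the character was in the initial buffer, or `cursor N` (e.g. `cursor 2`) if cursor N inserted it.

Answer: original

Derivation:
After op 1 (insert('u')): buffer="yzqruruuaou" (len 11), cursors c1@5 c2@7 c3@11, authorship ....1.2...3
After op 2 (move_right): buffer="yzqruruuaou" (len 11), cursors c1@6 c2@8 c3@11, authorship ....1.2...3
After op 3 (insert('c')): buffer="yzqrurcuucaouc" (len 14), cursors c1@7 c2@10 c3@14, authorship ....1.12.2..33
After op 4 (add_cursor(4)): buffer="yzqrurcuucaouc" (len 14), cursors c4@4 c1@7 c2@10 c3@14, authorship ....1.12.2..33
After op 5 (delete): buffer="yzquruuaou" (len 10), cursors c4@3 c1@5 c2@7 c3@10, authorship ...1.2...3
After op 6 (insert('c')): buffer="yzqcurcuucaouc" (len 14), cursors c4@4 c1@7 c2@10 c3@14, authorship ...41.12.2..33
Authorship (.=original, N=cursor N): . . . 4 1 . 1 2 . 2 . . 3 3
Index 2: author = original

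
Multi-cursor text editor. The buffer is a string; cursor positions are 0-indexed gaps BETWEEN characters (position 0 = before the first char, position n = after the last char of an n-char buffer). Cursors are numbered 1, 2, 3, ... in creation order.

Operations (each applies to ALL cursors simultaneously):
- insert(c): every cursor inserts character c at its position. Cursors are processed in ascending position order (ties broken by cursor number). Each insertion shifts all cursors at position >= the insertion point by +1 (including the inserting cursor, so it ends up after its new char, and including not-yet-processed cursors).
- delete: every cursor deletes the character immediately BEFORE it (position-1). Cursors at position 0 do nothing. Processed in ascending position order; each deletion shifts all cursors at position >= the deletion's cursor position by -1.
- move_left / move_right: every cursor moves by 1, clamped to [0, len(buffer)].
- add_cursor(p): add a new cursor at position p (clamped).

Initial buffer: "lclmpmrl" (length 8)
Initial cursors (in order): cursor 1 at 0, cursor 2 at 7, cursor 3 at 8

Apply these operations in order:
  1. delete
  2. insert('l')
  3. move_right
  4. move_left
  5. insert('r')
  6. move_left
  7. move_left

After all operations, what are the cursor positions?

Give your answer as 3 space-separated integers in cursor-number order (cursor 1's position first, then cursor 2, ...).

After op 1 (delete): buffer="lclmpm" (len 6), cursors c1@0 c2@6 c3@6, authorship ......
After op 2 (insert('l')): buffer="llclmpmll" (len 9), cursors c1@1 c2@9 c3@9, authorship 1......23
After op 3 (move_right): buffer="llclmpmll" (len 9), cursors c1@2 c2@9 c3@9, authorship 1......23
After op 4 (move_left): buffer="llclmpmll" (len 9), cursors c1@1 c2@8 c3@8, authorship 1......23
After op 5 (insert('r')): buffer="lrlclmpmlrrl" (len 12), cursors c1@2 c2@11 c3@11, authorship 11......2233
After op 6 (move_left): buffer="lrlclmpmlrrl" (len 12), cursors c1@1 c2@10 c3@10, authorship 11......2233
After op 7 (move_left): buffer="lrlclmpmlrrl" (len 12), cursors c1@0 c2@9 c3@9, authorship 11......2233

Answer: 0 9 9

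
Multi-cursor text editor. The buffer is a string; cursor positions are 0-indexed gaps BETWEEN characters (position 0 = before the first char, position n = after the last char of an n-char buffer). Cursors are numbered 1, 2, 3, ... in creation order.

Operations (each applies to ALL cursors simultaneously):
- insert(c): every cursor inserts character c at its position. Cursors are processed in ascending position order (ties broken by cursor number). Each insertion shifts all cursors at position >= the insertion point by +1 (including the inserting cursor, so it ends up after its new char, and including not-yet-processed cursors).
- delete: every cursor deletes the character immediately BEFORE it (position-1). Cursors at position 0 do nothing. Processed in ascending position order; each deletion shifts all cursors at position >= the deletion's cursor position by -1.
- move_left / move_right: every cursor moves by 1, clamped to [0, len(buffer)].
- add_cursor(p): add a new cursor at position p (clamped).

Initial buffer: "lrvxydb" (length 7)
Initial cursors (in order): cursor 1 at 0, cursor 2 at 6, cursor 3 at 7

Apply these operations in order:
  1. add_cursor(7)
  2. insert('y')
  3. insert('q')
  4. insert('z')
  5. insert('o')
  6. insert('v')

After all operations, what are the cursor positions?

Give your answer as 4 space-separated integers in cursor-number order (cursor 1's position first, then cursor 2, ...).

Answer: 5 16 27 27

Derivation:
After op 1 (add_cursor(7)): buffer="lrvxydb" (len 7), cursors c1@0 c2@6 c3@7 c4@7, authorship .......
After op 2 (insert('y')): buffer="ylrvxydybyy" (len 11), cursors c1@1 c2@8 c3@11 c4@11, authorship 1......2.34
After op 3 (insert('q')): buffer="yqlrvxydyqbyyqq" (len 15), cursors c1@2 c2@10 c3@15 c4@15, authorship 11......22.3434
After op 4 (insert('z')): buffer="yqzlrvxydyqzbyyqqzz" (len 19), cursors c1@3 c2@12 c3@19 c4@19, authorship 111......222.343434
After op 5 (insert('o')): buffer="yqzolrvxydyqzobyyqqzzoo" (len 23), cursors c1@4 c2@14 c3@23 c4@23, authorship 1111......2222.34343434
After op 6 (insert('v')): buffer="yqzovlrvxydyqzovbyyqqzzoovv" (len 27), cursors c1@5 c2@16 c3@27 c4@27, authorship 11111......22222.3434343434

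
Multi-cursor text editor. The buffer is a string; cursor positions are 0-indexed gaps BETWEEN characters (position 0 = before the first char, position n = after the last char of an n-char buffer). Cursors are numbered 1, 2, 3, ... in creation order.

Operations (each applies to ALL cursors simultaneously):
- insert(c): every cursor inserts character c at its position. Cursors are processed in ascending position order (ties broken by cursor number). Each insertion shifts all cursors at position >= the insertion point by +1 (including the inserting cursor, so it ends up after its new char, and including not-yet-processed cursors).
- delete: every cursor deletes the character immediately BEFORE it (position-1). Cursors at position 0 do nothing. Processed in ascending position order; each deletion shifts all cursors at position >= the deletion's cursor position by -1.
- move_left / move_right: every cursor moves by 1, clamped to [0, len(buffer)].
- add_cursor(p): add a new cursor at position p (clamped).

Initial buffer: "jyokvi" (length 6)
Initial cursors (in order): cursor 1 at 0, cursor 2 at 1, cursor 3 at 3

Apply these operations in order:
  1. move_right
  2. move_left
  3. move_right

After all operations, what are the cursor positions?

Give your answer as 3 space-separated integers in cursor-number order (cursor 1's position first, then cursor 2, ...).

After op 1 (move_right): buffer="jyokvi" (len 6), cursors c1@1 c2@2 c3@4, authorship ......
After op 2 (move_left): buffer="jyokvi" (len 6), cursors c1@0 c2@1 c3@3, authorship ......
After op 3 (move_right): buffer="jyokvi" (len 6), cursors c1@1 c2@2 c3@4, authorship ......

Answer: 1 2 4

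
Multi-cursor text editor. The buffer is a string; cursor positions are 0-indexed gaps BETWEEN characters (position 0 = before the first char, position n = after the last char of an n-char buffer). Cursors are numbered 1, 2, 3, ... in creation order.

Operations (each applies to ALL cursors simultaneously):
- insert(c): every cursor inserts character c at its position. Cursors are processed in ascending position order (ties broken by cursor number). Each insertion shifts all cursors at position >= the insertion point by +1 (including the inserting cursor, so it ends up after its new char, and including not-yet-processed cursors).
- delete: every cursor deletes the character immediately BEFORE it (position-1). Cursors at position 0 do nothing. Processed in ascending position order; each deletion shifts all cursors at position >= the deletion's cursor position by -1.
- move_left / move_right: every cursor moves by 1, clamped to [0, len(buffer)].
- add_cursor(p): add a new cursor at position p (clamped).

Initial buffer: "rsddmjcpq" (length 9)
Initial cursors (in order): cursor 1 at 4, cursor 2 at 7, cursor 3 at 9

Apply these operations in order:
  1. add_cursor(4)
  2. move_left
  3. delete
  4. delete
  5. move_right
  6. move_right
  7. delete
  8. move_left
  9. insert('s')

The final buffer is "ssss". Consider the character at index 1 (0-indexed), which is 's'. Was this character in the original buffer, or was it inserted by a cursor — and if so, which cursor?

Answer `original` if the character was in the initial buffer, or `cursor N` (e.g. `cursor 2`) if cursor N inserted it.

After op 1 (add_cursor(4)): buffer="rsddmjcpq" (len 9), cursors c1@4 c4@4 c2@7 c3@9, authorship .........
After op 2 (move_left): buffer="rsddmjcpq" (len 9), cursors c1@3 c4@3 c2@6 c3@8, authorship .........
After op 3 (delete): buffer="rdmcq" (len 5), cursors c1@1 c4@1 c2@3 c3@4, authorship .....
After op 4 (delete): buffer="dq" (len 2), cursors c1@0 c4@0 c2@1 c3@1, authorship ..
After op 5 (move_right): buffer="dq" (len 2), cursors c1@1 c4@1 c2@2 c3@2, authorship ..
After op 6 (move_right): buffer="dq" (len 2), cursors c1@2 c2@2 c3@2 c4@2, authorship ..
After op 7 (delete): buffer="" (len 0), cursors c1@0 c2@0 c3@0 c4@0, authorship 
After op 8 (move_left): buffer="" (len 0), cursors c1@0 c2@0 c3@0 c4@0, authorship 
After op 9 (insert('s')): buffer="ssss" (len 4), cursors c1@4 c2@4 c3@4 c4@4, authorship 1234
Authorship (.=original, N=cursor N): 1 2 3 4
Index 1: author = 2

Answer: cursor 2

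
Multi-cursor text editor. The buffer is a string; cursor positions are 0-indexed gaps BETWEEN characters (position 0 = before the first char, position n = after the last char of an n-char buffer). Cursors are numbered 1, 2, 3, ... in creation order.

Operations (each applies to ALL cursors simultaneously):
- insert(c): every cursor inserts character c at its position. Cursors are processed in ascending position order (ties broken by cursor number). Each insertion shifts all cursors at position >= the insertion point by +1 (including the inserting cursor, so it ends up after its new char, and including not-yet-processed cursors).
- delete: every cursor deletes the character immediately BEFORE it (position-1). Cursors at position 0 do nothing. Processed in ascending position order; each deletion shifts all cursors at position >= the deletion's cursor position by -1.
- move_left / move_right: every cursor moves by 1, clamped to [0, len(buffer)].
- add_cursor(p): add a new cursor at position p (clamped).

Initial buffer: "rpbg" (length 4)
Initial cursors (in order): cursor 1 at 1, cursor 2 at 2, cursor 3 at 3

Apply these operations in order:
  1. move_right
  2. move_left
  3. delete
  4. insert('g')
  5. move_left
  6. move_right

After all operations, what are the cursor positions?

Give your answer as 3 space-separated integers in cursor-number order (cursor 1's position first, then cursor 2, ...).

After op 1 (move_right): buffer="rpbg" (len 4), cursors c1@2 c2@3 c3@4, authorship ....
After op 2 (move_left): buffer="rpbg" (len 4), cursors c1@1 c2@2 c3@3, authorship ....
After op 3 (delete): buffer="g" (len 1), cursors c1@0 c2@0 c3@0, authorship .
After op 4 (insert('g')): buffer="gggg" (len 4), cursors c1@3 c2@3 c3@3, authorship 123.
After op 5 (move_left): buffer="gggg" (len 4), cursors c1@2 c2@2 c3@2, authorship 123.
After op 6 (move_right): buffer="gggg" (len 4), cursors c1@3 c2@3 c3@3, authorship 123.

Answer: 3 3 3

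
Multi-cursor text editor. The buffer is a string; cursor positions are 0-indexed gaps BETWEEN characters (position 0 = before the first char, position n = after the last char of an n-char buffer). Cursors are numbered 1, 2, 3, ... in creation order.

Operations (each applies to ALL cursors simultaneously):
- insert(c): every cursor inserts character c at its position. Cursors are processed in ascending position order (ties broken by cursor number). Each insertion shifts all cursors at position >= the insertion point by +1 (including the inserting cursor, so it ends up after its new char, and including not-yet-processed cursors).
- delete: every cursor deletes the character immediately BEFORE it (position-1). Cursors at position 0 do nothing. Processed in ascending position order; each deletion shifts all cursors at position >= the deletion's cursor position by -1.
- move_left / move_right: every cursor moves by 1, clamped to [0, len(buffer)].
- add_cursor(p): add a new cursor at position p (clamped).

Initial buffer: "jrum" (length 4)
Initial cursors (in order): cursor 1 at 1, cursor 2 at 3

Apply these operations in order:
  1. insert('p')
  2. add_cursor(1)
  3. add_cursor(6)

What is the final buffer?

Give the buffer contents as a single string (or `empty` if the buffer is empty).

Answer: jprupm

Derivation:
After op 1 (insert('p')): buffer="jprupm" (len 6), cursors c1@2 c2@5, authorship .1..2.
After op 2 (add_cursor(1)): buffer="jprupm" (len 6), cursors c3@1 c1@2 c2@5, authorship .1..2.
After op 3 (add_cursor(6)): buffer="jprupm" (len 6), cursors c3@1 c1@2 c2@5 c4@6, authorship .1..2.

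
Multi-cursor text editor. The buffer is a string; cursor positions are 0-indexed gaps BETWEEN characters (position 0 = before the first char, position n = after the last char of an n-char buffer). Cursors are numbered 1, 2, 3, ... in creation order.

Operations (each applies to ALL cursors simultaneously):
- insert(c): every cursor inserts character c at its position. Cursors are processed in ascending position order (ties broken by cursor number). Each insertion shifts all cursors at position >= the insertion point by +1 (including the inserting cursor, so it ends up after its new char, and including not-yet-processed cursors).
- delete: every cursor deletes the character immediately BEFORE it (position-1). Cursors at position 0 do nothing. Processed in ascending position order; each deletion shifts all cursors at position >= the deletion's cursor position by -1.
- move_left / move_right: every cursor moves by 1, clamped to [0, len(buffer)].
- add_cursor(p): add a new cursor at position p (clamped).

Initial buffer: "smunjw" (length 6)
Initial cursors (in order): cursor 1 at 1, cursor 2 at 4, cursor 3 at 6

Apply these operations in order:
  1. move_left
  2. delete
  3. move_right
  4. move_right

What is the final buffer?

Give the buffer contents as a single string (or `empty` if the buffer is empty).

After op 1 (move_left): buffer="smunjw" (len 6), cursors c1@0 c2@3 c3@5, authorship ......
After op 2 (delete): buffer="smnw" (len 4), cursors c1@0 c2@2 c3@3, authorship ....
After op 3 (move_right): buffer="smnw" (len 4), cursors c1@1 c2@3 c3@4, authorship ....
After op 4 (move_right): buffer="smnw" (len 4), cursors c1@2 c2@4 c3@4, authorship ....

Answer: smnw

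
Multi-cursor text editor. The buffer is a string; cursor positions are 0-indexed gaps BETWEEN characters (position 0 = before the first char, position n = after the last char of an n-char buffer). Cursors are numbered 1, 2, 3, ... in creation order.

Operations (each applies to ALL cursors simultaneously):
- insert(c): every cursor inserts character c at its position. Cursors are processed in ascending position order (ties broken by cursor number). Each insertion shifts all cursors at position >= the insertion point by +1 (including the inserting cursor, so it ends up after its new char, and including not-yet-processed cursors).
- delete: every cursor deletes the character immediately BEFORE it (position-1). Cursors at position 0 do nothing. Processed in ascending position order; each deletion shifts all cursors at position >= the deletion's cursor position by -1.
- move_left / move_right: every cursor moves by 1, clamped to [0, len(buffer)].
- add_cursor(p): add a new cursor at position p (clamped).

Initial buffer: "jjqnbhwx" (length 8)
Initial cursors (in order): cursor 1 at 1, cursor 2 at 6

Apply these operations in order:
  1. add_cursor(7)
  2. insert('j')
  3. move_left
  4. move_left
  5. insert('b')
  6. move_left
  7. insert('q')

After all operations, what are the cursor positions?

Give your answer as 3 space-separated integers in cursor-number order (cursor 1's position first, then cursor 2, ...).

After op 1 (add_cursor(7)): buffer="jjqnbhwx" (len 8), cursors c1@1 c2@6 c3@7, authorship ........
After op 2 (insert('j')): buffer="jjjqnbhjwjx" (len 11), cursors c1@2 c2@8 c3@10, authorship .1.....2.3.
After op 3 (move_left): buffer="jjjqnbhjwjx" (len 11), cursors c1@1 c2@7 c3@9, authorship .1.....2.3.
After op 4 (move_left): buffer="jjjqnbhjwjx" (len 11), cursors c1@0 c2@6 c3@8, authorship .1.....2.3.
After op 5 (insert('b')): buffer="bjjjqnbbhjbwjx" (len 14), cursors c1@1 c2@8 c3@11, authorship 1.1....2.23.3.
After op 6 (move_left): buffer="bjjjqnbbhjbwjx" (len 14), cursors c1@0 c2@7 c3@10, authorship 1.1....2.23.3.
After op 7 (insert('q')): buffer="qbjjjqnbqbhjqbwjx" (len 17), cursors c1@1 c2@9 c3@13, authorship 11.1....22.233.3.

Answer: 1 9 13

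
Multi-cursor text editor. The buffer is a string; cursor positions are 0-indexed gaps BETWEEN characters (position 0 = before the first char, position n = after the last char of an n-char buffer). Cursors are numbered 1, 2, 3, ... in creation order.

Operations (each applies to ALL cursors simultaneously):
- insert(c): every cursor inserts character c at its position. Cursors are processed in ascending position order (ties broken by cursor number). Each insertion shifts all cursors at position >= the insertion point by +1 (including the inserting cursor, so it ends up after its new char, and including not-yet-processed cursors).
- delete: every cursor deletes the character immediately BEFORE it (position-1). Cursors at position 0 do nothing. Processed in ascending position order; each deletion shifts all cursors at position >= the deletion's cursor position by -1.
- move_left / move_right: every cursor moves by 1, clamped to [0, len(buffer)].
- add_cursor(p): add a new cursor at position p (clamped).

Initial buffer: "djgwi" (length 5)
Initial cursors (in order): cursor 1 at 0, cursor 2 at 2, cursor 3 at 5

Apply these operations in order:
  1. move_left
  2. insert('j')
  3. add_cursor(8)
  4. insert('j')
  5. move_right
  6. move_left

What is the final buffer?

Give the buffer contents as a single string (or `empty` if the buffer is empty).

After op 1 (move_left): buffer="djgwi" (len 5), cursors c1@0 c2@1 c3@4, authorship .....
After op 2 (insert('j')): buffer="jdjjgwji" (len 8), cursors c1@1 c2@3 c3@7, authorship 1.2...3.
After op 3 (add_cursor(8)): buffer="jdjjgwji" (len 8), cursors c1@1 c2@3 c3@7 c4@8, authorship 1.2...3.
After op 4 (insert('j')): buffer="jjdjjjgwjjij" (len 12), cursors c1@2 c2@5 c3@10 c4@12, authorship 11.22...33.4
After op 5 (move_right): buffer="jjdjjjgwjjij" (len 12), cursors c1@3 c2@6 c3@11 c4@12, authorship 11.22...33.4
After op 6 (move_left): buffer="jjdjjjgwjjij" (len 12), cursors c1@2 c2@5 c3@10 c4@11, authorship 11.22...33.4

Answer: jjdjjjgwjjij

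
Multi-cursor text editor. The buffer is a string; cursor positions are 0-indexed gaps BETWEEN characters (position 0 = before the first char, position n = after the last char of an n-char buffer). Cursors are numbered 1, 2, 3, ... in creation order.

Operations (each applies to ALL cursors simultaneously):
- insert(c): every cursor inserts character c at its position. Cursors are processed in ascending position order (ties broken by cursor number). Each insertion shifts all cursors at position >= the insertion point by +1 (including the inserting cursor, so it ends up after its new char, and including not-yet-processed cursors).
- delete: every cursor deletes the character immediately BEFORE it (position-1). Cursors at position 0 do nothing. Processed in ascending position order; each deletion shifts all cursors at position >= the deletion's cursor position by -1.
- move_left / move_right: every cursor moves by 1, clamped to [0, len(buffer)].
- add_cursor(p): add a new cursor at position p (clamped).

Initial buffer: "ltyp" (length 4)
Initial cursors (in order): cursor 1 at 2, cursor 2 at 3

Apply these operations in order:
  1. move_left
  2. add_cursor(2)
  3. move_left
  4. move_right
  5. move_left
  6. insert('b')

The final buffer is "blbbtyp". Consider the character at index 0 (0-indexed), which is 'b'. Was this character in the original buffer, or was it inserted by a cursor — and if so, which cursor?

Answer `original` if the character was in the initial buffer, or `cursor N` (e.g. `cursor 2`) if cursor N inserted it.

Answer: cursor 1

Derivation:
After op 1 (move_left): buffer="ltyp" (len 4), cursors c1@1 c2@2, authorship ....
After op 2 (add_cursor(2)): buffer="ltyp" (len 4), cursors c1@1 c2@2 c3@2, authorship ....
After op 3 (move_left): buffer="ltyp" (len 4), cursors c1@0 c2@1 c3@1, authorship ....
After op 4 (move_right): buffer="ltyp" (len 4), cursors c1@1 c2@2 c3@2, authorship ....
After op 5 (move_left): buffer="ltyp" (len 4), cursors c1@0 c2@1 c3@1, authorship ....
After op 6 (insert('b')): buffer="blbbtyp" (len 7), cursors c1@1 c2@4 c3@4, authorship 1.23...
Authorship (.=original, N=cursor N): 1 . 2 3 . . .
Index 0: author = 1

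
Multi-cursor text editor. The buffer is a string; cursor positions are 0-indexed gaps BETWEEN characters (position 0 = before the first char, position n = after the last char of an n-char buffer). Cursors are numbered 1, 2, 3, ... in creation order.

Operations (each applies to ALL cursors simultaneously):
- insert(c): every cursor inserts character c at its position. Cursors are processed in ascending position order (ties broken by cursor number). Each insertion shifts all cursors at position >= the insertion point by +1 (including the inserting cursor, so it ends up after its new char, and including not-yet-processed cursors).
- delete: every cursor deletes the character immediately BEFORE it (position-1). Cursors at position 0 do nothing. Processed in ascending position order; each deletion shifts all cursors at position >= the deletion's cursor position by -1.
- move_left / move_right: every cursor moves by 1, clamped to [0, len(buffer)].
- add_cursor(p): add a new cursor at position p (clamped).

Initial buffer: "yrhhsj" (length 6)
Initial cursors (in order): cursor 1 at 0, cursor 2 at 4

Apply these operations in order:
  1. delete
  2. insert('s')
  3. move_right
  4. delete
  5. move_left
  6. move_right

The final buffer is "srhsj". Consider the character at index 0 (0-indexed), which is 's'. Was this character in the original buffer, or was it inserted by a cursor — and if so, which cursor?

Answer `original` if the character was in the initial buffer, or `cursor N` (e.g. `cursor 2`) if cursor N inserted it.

Answer: cursor 1

Derivation:
After op 1 (delete): buffer="yrhsj" (len 5), cursors c1@0 c2@3, authorship .....
After op 2 (insert('s')): buffer="syrhssj" (len 7), cursors c1@1 c2@5, authorship 1...2..
After op 3 (move_right): buffer="syrhssj" (len 7), cursors c1@2 c2@6, authorship 1...2..
After op 4 (delete): buffer="srhsj" (len 5), cursors c1@1 c2@4, authorship 1..2.
After op 5 (move_left): buffer="srhsj" (len 5), cursors c1@0 c2@3, authorship 1..2.
After op 6 (move_right): buffer="srhsj" (len 5), cursors c1@1 c2@4, authorship 1..2.
Authorship (.=original, N=cursor N): 1 . . 2 .
Index 0: author = 1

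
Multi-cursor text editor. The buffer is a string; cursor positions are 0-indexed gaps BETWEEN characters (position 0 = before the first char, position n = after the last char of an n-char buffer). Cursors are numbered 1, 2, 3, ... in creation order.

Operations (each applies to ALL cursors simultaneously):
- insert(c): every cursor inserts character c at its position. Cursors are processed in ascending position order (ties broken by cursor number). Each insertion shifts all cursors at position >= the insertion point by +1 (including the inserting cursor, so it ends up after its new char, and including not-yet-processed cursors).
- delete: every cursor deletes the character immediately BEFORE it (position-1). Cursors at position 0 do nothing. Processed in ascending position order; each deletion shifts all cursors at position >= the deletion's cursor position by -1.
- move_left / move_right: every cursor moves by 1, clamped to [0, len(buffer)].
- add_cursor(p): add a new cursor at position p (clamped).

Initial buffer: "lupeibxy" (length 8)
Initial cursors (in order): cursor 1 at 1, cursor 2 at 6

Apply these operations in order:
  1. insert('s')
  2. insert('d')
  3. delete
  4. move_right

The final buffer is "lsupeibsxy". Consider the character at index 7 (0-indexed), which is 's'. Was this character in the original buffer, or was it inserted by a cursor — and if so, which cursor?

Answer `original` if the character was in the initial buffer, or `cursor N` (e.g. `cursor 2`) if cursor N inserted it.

After op 1 (insert('s')): buffer="lsupeibsxy" (len 10), cursors c1@2 c2@8, authorship .1.....2..
After op 2 (insert('d')): buffer="lsdupeibsdxy" (len 12), cursors c1@3 c2@10, authorship .11.....22..
After op 3 (delete): buffer="lsupeibsxy" (len 10), cursors c1@2 c2@8, authorship .1.....2..
After op 4 (move_right): buffer="lsupeibsxy" (len 10), cursors c1@3 c2@9, authorship .1.....2..
Authorship (.=original, N=cursor N): . 1 . . . . . 2 . .
Index 7: author = 2

Answer: cursor 2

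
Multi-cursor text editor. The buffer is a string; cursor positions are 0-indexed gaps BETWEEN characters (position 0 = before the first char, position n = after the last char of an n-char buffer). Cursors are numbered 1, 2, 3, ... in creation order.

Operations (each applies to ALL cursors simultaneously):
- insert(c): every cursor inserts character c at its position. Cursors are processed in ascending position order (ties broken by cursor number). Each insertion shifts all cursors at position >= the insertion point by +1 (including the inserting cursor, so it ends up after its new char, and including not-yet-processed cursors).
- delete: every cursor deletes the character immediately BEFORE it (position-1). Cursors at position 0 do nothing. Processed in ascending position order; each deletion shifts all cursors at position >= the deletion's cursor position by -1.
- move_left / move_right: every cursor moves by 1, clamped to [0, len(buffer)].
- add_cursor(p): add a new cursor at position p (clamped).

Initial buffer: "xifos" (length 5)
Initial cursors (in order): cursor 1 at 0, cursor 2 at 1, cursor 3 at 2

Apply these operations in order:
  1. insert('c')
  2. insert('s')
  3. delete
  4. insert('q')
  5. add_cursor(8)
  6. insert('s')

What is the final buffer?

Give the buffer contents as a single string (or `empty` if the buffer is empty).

Answer: cqsxcqsicqssfos

Derivation:
After op 1 (insert('c')): buffer="cxcicfos" (len 8), cursors c1@1 c2@3 c3@5, authorship 1.2.3...
After op 2 (insert('s')): buffer="csxcsicsfos" (len 11), cursors c1@2 c2@5 c3@8, authorship 11.22.33...
After op 3 (delete): buffer="cxcicfos" (len 8), cursors c1@1 c2@3 c3@5, authorship 1.2.3...
After op 4 (insert('q')): buffer="cqxcqicqfos" (len 11), cursors c1@2 c2@5 c3@8, authorship 11.22.33...
After op 5 (add_cursor(8)): buffer="cqxcqicqfos" (len 11), cursors c1@2 c2@5 c3@8 c4@8, authorship 11.22.33...
After op 6 (insert('s')): buffer="cqsxcqsicqssfos" (len 15), cursors c1@3 c2@7 c3@12 c4@12, authorship 111.222.3334...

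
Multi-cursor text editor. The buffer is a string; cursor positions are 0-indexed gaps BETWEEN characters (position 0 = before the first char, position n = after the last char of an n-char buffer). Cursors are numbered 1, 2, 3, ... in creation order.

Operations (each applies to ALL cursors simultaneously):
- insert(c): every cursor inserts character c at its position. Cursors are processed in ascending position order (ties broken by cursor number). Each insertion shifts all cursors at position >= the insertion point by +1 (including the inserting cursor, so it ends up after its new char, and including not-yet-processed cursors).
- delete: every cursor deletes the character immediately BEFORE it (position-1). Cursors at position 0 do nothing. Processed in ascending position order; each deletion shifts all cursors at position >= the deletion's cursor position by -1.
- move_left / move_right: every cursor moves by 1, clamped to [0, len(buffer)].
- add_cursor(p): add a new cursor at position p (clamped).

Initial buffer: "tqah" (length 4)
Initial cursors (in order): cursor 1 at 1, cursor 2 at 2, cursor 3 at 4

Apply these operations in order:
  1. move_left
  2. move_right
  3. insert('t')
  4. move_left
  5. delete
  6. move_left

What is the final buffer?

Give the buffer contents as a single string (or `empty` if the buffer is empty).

Answer: ttat

Derivation:
After op 1 (move_left): buffer="tqah" (len 4), cursors c1@0 c2@1 c3@3, authorship ....
After op 2 (move_right): buffer="tqah" (len 4), cursors c1@1 c2@2 c3@4, authorship ....
After op 3 (insert('t')): buffer="ttqtaht" (len 7), cursors c1@2 c2@4 c3@7, authorship .1.2..3
After op 4 (move_left): buffer="ttqtaht" (len 7), cursors c1@1 c2@3 c3@6, authorship .1.2..3
After op 5 (delete): buffer="ttat" (len 4), cursors c1@0 c2@1 c3@3, authorship 12.3
After op 6 (move_left): buffer="ttat" (len 4), cursors c1@0 c2@0 c3@2, authorship 12.3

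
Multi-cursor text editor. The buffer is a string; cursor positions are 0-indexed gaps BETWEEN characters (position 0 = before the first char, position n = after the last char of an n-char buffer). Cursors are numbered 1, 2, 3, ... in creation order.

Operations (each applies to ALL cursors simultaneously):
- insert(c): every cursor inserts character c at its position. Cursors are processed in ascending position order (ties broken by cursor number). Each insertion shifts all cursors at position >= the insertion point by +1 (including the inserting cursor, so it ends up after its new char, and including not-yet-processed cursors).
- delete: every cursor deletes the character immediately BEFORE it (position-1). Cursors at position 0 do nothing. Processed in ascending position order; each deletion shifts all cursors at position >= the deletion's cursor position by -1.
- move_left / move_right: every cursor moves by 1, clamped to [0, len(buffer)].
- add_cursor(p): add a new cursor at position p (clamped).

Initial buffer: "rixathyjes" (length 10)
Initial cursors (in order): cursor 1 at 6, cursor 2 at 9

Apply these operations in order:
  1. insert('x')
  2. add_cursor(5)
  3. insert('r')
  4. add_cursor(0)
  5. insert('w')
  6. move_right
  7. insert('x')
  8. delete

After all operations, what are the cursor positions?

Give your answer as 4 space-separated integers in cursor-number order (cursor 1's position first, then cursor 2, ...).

After op 1 (insert('x')): buffer="rixathxyjexs" (len 12), cursors c1@7 c2@11, authorship ......1...2.
After op 2 (add_cursor(5)): buffer="rixathxyjexs" (len 12), cursors c3@5 c1@7 c2@11, authorship ......1...2.
After op 3 (insert('r')): buffer="rixatrhxryjexrs" (len 15), cursors c3@6 c1@9 c2@14, authorship .....3.11...22.
After op 4 (add_cursor(0)): buffer="rixatrhxryjexrs" (len 15), cursors c4@0 c3@6 c1@9 c2@14, authorship .....3.11...22.
After op 5 (insert('w')): buffer="wrixatrwhxrwyjexrws" (len 19), cursors c4@1 c3@8 c1@12 c2@18, authorship 4.....33.111...222.
After op 6 (move_right): buffer="wrixatrwhxrwyjexrws" (len 19), cursors c4@2 c3@9 c1@13 c2@19, authorship 4.....33.111...222.
After op 7 (insert('x')): buffer="wrxixatrwhxxrwyxjexrwsx" (len 23), cursors c4@3 c3@11 c1@16 c2@23, authorship 4.4....33.3111.1..222.2
After op 8 (delete): buffer="wrixatrwhxrwyjexrws" (len 19), cursors c4@2 c3@9 c1@13 c2@19, authorship 4.....33.111...222.

Answer: 13 19 9 2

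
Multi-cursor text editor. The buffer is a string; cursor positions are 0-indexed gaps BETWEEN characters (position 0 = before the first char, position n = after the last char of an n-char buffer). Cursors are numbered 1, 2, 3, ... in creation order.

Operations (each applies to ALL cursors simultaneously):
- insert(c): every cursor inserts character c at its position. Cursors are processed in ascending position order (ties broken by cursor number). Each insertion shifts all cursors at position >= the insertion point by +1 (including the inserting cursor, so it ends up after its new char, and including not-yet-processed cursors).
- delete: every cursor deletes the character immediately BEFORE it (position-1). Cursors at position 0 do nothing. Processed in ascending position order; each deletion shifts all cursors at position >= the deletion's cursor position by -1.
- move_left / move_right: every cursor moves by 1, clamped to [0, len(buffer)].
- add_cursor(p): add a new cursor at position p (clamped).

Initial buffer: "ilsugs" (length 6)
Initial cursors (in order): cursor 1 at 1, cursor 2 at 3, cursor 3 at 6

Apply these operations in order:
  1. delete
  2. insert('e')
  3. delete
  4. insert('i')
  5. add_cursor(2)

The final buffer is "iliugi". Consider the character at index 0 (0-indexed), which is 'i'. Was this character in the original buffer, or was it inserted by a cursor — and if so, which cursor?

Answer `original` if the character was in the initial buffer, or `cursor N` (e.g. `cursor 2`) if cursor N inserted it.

Answer: cursor 1

Derivation:
After op 1 (delete): buffer="lug" (len 3), cursors c1@0 c2@1 c3@3, authorship ...
After op 2 (insert('e')): buffer="eleuge" (len 6), cursors c1@1 c2@3 c3@6, authorship 1.2..3
After op 3 (delete): buffer="lug" (len 3), cursors c1@0 c2@1 c3@3, authorship ...
After op 4 (insert('i')): buffer="iliugi" (len 6), cursors c1@1 c2@3 c3@6, authorship 1.2..3
After op 5 (add_cursor(2)): buffer="iliugi" (len 6), cursors c1@1 c4@2 c2@3 c3@6, authorship 1.2..3
Authorship (.=original, N=cursor N): 1 . 2 . . 3
Index 0: author = 1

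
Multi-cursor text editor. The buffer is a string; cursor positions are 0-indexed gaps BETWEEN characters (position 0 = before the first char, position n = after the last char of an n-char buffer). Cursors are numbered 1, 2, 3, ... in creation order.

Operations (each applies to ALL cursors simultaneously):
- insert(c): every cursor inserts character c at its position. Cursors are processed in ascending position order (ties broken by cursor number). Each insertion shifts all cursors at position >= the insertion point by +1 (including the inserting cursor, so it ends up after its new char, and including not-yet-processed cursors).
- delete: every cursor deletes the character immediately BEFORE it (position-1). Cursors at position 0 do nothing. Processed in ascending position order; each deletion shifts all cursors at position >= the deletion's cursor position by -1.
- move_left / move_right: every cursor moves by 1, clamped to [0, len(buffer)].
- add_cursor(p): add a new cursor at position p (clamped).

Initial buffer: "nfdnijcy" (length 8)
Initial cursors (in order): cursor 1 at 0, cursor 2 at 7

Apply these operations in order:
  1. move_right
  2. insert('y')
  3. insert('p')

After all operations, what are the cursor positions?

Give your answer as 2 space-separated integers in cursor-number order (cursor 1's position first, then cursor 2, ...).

Answer: 3 12

Derivation:
After op 1 (move_right): buffer="nfdnijcy" (len 8), cursors c1@1 c2@8, authorship ........
After op 2 (insert('y')): buffer="nyfdnijcyy" (len 10), cursors c1@2 c2@10, authorship .1.......2
After op 3 (insert('p')): buffer="nypfdnijcyyp" (len 12), cursors c1@3 c2@12, authorship .11.......22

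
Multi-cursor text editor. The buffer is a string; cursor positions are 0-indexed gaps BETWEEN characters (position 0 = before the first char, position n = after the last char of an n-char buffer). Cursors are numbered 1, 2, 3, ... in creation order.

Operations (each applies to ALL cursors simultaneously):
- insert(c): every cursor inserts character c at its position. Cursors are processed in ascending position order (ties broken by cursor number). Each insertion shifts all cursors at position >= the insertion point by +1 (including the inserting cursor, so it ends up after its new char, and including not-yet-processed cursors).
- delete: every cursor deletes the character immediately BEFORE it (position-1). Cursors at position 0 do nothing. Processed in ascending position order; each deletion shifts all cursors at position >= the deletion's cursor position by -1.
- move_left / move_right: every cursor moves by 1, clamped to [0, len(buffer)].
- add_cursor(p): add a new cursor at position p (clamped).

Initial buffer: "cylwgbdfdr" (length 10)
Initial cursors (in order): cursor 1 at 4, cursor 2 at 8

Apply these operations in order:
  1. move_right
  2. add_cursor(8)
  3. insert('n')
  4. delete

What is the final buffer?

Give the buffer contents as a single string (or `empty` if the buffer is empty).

Answer: cylwgbdfdr

Derivation:
After op 1 (move_right): buffer="cylwgbdfdr" (len 10), cursors c1@5 c2@9, authorship ..........
After op 2 (add_cursor(8)): buffer="cylwgbdfdr" (len 10), cursors c1@5 c3@8 c2@9, authorship ..........
After op 3 (insert('n')): buffer="cylwgnbdfndnr" (len 13), cursors c1@6 c3@10 c2@12, authorship .....1...3.2.
After op 4 (delete): buffer="cylwgbdfdr" (len 10), cursors c1@5 c3@8 c2@9, authorship ..........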